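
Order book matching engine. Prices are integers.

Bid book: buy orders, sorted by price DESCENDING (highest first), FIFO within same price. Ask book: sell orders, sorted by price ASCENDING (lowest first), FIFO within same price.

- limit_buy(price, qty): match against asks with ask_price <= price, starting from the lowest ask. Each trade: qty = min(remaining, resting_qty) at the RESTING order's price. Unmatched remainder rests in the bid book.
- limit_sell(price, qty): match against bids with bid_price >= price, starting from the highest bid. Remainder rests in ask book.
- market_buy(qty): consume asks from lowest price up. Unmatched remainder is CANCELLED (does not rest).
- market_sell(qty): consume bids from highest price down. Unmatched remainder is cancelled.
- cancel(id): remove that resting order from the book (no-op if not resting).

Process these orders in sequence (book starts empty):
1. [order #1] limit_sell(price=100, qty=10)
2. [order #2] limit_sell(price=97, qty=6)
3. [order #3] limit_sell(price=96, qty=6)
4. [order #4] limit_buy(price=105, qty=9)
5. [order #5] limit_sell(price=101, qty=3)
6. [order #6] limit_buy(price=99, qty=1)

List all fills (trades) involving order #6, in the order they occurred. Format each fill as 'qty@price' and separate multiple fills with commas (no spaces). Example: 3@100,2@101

Answer: 1@97

Derivation:
After op 1 [order #1] limit_sell(price=100, qty=10): fills=none; bids=[-] asks=[#1:10@100]
After op 2 [order #2] limit_sell(price=97, qty=6): fills=none; bids=[-] asks=[#2:6@97 #1:10@100]
After op 3 [order #3] limit_sell(price=96, qty=6): fills=none; bids=[-] asks=[#3:6@96 #2:6@97 #1:10@100]
After op 4 [order #4] limit_buy(price=105, qty=9): fills=#4x#3:6@96 #4x#2:3@97; bids=[-] asks=[#2:3@97 #1:10@100]
After op 5 [order #5] limit_sell(price=101, qty=3): fills=none; bids=[-] asks=[#2:3@97 #1:10@100 #5:3@101]
After op 6 [order #6] limit_buy(price=99, qty=1): fills=#6x#2:1@97; bids=[-] asks=[#2:2@97 #1:10@100 #5:3@101]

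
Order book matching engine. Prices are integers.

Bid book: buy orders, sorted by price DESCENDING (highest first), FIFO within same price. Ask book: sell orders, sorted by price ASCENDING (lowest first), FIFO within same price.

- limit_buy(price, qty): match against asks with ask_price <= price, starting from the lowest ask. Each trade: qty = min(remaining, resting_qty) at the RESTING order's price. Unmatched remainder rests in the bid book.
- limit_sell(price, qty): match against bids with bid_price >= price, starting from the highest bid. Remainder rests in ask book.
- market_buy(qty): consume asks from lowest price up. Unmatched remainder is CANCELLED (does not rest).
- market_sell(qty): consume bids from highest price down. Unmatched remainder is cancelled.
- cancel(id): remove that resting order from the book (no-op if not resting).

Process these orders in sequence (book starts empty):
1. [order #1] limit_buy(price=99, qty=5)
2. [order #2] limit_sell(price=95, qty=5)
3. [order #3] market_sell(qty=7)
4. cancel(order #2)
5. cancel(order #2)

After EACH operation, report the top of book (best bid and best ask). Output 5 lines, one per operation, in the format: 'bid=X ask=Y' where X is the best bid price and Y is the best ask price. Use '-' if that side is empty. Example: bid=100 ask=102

After op 1 [order #1] limit_buy(price=99, qty=5): fills=none; bids=[#1:5@99] asks=[-]
After op 2 [order #2] limit_sell(price=95, qty=5): fills=#1x#2:5@99; bids=[-] asks=[-]
After op 3 [order #3] market_sell(qty=7): fills=none; bids=[-] asks=[-]
After op 4 cancel(order #2): fills=none; bids=[-] asks=[-]
After op 5 cancel(order #2): fills=none; bids=[-] asks=[-]

Answer: bid=99 ask=-
bid=- ask=-
bid=- ask=-
bid=- ask=-
bid=- ask=-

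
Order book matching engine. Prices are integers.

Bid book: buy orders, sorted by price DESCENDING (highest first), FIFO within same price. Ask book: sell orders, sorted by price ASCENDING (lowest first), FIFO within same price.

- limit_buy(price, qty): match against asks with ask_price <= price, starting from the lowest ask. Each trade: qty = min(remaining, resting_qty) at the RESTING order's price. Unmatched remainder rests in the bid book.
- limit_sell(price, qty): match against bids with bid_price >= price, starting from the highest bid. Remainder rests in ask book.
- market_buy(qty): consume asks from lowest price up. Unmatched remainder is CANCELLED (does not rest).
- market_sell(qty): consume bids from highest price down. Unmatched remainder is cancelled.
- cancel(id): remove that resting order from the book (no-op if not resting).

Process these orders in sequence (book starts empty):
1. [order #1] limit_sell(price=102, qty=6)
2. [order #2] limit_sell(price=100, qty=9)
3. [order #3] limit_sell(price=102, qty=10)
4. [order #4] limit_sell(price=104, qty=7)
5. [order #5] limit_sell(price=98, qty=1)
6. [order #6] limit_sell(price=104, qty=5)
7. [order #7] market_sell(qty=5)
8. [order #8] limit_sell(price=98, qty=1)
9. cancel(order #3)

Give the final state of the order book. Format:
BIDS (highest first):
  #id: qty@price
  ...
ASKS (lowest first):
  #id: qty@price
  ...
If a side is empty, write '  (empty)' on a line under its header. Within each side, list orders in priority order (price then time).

After op 1 [order #1] limit_sell(price=102, qty=6): fills=none; bids=[-] asks=[#1:6@102]
After op 2 [order #2] limit_sell(price=100, qty=9): fills=none; bids=[-] asks=[#2:9@100 #1:6@102]
After op 3 [order #3] limit_sell(price=102, qty=10): fills=none; bids=[-] asks=[#2:9@100 #1:6@102 #3:10@102]
After op 4 [order #4] limit_sell(price=104, qty=7): fills=none; bids=[-] asks=[#2:9@100 #1:6@102 #3:10@102 #4:7@104]
After op 5 [order #5] limit_sell(price=98, qty=1): fills=none; bids=[-] asks=[#5:1@98 #2:9@100 #1:6@102 #3:10@102 #4:7@104]
After op 6 [order #6] limit_sell(price=104, qty=5): fills=none; bids=[-] asks=[#5:1@98 #2:9@100 #1:6@102 #3:10@102 #4:7@104 #6:5@104]
After op 7 [order #7] market_sell(qty=5): fills=none; bids=[-] asks=[#5:1@98 #2:9@100 #1:6@102 #3:10@102 #4:7@104 #6:5@104]
After op 8 [order #8] limit_sell(price=98, qty=1): fills=none; bids=[-] asks=[#5:1@98 #8:1@98 #2:9@100 #1:6@102 #3:10@102 #4:7@104 #6:5@104]
After op 9 cancel(order #3): fills=none; bids=[-] asks=[#5:1@98 #8:1@98 #2:9@100 #1:6@102 #4:7@104 #6:5@104]

Answer: BIDS (highest first):
  (empty)
ASKS (lowest first):
  #5: 1@98
  #8: 1@98
  #2: 9@100
  #1: 6@102
  #4: 7@104
  #6: 5@104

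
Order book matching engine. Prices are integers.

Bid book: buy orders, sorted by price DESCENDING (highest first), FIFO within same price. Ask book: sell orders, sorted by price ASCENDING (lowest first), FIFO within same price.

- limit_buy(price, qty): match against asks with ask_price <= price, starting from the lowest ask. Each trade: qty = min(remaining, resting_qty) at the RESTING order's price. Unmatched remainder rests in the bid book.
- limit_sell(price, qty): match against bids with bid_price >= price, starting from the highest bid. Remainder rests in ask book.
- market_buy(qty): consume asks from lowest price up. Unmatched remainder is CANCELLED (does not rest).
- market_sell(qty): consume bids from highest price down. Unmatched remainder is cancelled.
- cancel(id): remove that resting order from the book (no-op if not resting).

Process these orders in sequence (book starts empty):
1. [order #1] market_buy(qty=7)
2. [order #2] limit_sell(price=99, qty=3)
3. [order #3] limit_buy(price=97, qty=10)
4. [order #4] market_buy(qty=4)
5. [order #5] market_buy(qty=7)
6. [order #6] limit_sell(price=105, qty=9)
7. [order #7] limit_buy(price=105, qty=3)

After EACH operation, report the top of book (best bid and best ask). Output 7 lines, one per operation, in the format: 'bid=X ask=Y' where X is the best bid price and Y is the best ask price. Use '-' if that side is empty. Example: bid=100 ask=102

After op 1 [order #1] market_buy(qty=7): fills=none; bids=[-] asks=[-]
After op 2 [order #2] limit_sell(price=99, qty=3): fills=none; bids=[-] asks=[#2:3@99]
After op 3 [order #3] limit_buy(price=97, qty=10): fills=none; bids=[#3:10@97] asks=[#2:3@99]
After op 4 [order #4] market_buy(qty=4): fills=#4x#2:3@99; bids=[#3:10@97] asks=[-]
After op 5 [order #5] market_buy(qty=7): fills=none; bids=[#3:10@97] asks=[-]
After op 6 [order #6] limit_sell(price=105, qty=9): fills=none; bids=[#3:10@97] asks=[#6:9@105]
After op 7 [order #7] limit_buy(price=105, qty=3): fills=#7x#6:3@105; bids=[#3:10@97] asks=[#6:6@105]

Answer: bid=- ask=-
bid=- ask=99
bid=97 ask=99
bid=97 ask=-
bid=97 ask=-
bid=97 ask=105
bid=97 ask=105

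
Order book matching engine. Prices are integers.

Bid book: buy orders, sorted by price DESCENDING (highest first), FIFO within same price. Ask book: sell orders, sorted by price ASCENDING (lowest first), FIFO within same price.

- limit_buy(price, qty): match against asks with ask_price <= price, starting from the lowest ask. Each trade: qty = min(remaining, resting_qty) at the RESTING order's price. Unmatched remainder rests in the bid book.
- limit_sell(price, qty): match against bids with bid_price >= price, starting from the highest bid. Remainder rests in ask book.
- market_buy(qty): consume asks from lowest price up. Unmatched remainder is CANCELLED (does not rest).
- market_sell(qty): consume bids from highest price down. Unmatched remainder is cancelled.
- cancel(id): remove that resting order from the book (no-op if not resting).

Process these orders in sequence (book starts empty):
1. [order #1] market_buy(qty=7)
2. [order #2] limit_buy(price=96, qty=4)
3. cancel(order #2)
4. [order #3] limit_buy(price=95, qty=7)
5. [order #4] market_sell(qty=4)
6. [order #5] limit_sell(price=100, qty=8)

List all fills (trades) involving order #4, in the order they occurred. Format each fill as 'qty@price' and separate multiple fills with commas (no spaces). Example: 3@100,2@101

After op 1 [order #1] market_buy(qty=7): fills=none; bids=[-] asks=[-]
After op 2 [order #2] limit_buy(price=96, qty=4): fills=none; bids=[#2:4@96] asks=[-]
After op 3 cancel(order #2): fills=none; bids=[-] asks=[-]
After op 4 [order #3] limit_buy(price=95, qty=7): fills=none; bids=[#3:7@95] asks=[-]
After op 5 [order #4] market_sell(qty=4): fills=#3x#4:4@95; bids=[#3:3@95] asks=[-]
After op 6 [order #5] limit_sell(price=100, qty=8): fills=none; bids=[#3:3@95] asks=[#5:8@100]

Answer: 4@95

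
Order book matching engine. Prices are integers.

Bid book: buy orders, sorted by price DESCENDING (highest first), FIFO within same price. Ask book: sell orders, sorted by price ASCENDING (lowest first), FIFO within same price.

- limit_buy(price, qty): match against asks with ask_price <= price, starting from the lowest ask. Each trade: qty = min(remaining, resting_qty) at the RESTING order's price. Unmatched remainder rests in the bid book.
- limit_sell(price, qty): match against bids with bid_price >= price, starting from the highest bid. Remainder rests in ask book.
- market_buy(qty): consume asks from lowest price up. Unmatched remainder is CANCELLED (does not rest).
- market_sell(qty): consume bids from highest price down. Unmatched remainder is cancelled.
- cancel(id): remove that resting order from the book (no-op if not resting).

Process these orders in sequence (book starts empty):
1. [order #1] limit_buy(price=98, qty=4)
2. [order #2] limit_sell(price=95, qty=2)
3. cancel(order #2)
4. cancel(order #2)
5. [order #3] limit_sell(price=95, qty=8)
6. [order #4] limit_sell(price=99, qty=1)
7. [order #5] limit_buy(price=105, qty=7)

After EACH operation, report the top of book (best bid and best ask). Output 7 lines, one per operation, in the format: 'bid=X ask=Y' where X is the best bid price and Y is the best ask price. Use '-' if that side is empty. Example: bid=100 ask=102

After op 1 [order #1] limit_buy(price=98, qty=4): fills=none; bids=[#1:4@98] asks=[-]
After op 2 [order #2] limit_sell(price=95, qty=2): fills=#1x#2:2@98; bids=[#1:2@98] asks=[-]
After op 3 cancel(order #2): fills=none; bids=[#1:2@98] asks=[-]
After op 4 cancel(order #2): fills=none; bids=[#1:2@98] asks=[-]
After op 5 [order #3] limit_sell(price=95, qty=8): fills=#1x#3:2@98; bids=[-] asks=[#3:6@95]
After op 6 [order #4] limit_sell(price=99, qty=1): fills=none; bids=[-] asks=[#3:6@95 #4:1@99]
After op 7 [order #5] limit_buy(price=105, qty=7): fills=#5x#3:6@95 #5x#4:1@99; bids=[-] asks=[-]

Answer: bid=98 ask=-
bid=98 ask=-
bid=98 ask=-
bid=98 ask=-
bid=- ask=95
bid=- ask=95
bid=- ask=-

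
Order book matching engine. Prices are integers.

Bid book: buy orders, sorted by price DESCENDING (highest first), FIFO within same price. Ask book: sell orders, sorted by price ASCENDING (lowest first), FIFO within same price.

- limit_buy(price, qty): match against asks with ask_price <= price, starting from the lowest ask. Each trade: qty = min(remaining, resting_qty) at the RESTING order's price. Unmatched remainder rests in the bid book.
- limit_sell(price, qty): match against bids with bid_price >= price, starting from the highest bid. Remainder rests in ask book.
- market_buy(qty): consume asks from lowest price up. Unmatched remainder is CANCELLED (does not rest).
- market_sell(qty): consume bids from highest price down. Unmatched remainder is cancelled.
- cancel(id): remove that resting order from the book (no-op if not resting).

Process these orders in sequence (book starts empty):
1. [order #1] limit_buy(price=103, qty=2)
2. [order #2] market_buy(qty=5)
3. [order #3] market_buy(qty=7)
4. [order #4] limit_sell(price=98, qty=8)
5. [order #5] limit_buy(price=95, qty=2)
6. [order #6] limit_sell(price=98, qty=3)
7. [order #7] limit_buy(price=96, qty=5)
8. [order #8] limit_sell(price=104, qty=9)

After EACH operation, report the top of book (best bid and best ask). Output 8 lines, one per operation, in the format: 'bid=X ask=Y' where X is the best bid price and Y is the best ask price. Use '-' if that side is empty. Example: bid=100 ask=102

After op 1 [order #1] limit_buy(price=103, qty=2): fills=none; bids=[#1:2@103] asks=[-]
After op 2 [order #2] market_buy(qty=5): fills=none; bids=[#1:2@103] asks=[-]
After op 3 [order #3] market_buy(qty=7): fills=none; bids=[#1:2@103] asks=[-]
After op 4 [order #4] limit_sell(price=98, qty=8): fills=#1x#4:2@103; bids=[-] asks=[#4:6@98]
After op 5 [order #5] limit_buy(price=95, qty=2): fills=none; bids=[#5:2@95] asks=[#4:6@98]
After op 6 [order #6] limit_sell(price=98, qty=3): fills=none; bids=[#5:2@95] asks=[#4:6@98 #6:3@98]
After op 7 [order #7] limit_buy(price=96, qty=5): fills=none; bids=[#7:5@96 #5:2@95] asks=[#4:6@98 #6:3@98]
After op 8 [order #8] limit_sell(price=104, qty=9): fills=none; bids=[#7:5@96 #5:2@95] asks=[#4:6@98 #6:3@98 #8:9@104]

Answer: bid=103 ask=-
bid=103 ask=-
bid=103 ask=-
bid=- ask=98
bid=95 ask=98
bid=95 ask=98
bid=96 ask=98
bid=96 ask=98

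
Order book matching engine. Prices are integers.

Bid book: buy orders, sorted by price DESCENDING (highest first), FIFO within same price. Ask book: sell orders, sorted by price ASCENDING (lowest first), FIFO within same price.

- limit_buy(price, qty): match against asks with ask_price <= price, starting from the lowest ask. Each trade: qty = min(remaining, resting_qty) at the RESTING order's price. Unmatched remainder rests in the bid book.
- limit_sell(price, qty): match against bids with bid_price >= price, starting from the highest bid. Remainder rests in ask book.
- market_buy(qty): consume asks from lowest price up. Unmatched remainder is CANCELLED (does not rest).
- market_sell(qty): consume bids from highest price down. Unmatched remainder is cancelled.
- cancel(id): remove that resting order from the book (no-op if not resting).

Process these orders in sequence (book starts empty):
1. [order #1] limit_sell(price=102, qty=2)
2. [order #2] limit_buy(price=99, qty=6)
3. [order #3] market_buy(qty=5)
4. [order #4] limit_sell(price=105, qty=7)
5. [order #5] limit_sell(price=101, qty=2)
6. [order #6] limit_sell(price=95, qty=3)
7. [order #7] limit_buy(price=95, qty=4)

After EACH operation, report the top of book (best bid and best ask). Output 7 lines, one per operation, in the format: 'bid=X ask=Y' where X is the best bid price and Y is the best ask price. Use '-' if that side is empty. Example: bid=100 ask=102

After op 1 [order #1] limit_sell(price=102, qty=2): fills=none; bids=[-] asks=[#1:2@102]
After op 2 [order #2] limit_buy(price=99, qty=6): fills=none; bids=[#2:6@99] asks=[#1:2@102]
After op 3 [order #3] market_buy(qty=5): fills=#3x#1:2@102; bids=[#2:6@99] asks=[-]
After op 4 [order #4] limit_sell(price=105, qty=7): fills=none; bids=[#2:6@99] asks=[#4:7@105]
After op 5 [order #5] limit_sell(price=101, qty=2): fills=none; bids=[#2:6@99] asks=[#5:2@101 #4:7@105]
After op 6 [order #6] limit_sell(price=95, qty=3): fills=#2x#6:3@99; bids=[#2:3@99] asks=[#5:2@101 #4:7@105]
After op 7 [order #7] limit_buy(price=95, qty=4): fills=none; bids=[#2:3@99 #7:4@95] asks=[#5:2@101 #4:7@105]

Answer: bid=- ask=102
bid=99 ask=102
bid=99 ask=-
bid=99 ask=105
bid=99 ask=101
bid=99 ask=101
bid=99 ask=101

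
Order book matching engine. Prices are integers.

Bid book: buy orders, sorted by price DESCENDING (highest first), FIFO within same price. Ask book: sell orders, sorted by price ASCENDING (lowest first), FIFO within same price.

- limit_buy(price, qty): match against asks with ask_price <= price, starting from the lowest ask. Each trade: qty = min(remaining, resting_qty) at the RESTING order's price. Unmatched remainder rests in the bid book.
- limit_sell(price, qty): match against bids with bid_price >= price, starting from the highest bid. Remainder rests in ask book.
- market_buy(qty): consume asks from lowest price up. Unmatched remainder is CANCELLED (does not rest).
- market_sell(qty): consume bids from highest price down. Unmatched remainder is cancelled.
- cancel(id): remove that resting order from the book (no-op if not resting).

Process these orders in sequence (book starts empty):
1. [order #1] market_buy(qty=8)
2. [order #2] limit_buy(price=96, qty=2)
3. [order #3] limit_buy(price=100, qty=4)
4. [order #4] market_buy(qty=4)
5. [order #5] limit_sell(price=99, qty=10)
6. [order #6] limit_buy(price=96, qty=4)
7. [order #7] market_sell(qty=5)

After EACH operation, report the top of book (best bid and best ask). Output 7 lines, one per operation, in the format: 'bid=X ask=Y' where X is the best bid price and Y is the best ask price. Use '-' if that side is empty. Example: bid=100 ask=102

After op 1 [order #1] market_buy(qty=8): fills=none; bids=[-] asks=[-]
After op 2 [order #2] limit_buy(price=96, qty=2): fills=none; bids=[#2:2@96] asks=[-]
After op 3 [order #3] limit_buy(price=100, qty=4): fills=none; bids=[#3:4@100 #2:2@96] asks=[-]
After op 4 [order #4] market_buy(qty=4): fills=none; bids=[#3:4@100 #2:2@96] asks=[-]
After op 5 [order #5] limit_sell(price=99, qty=10): fills=#3x#5:4@100; bids=[#2:2@96] asks=[#5:6@99]
After op 6 [order #6] limit_buy(price=96, qty=4): fills=none; bids=[#2:2@96 #6:4@96] asks=[#5:6@99]
After op 7 [order #7] market_sell(qty=5): fills=#2x#7:2@96 #6x#7:3@96; bids=[#6:1@96] asks=[#5:6@99]

Answer: bid=- ask=-
bid=96 ask=-
bid=100 ask=-
bid=100 ask=-
bid=96 ask=99
bid=96 ask=99
bid=96 ask=99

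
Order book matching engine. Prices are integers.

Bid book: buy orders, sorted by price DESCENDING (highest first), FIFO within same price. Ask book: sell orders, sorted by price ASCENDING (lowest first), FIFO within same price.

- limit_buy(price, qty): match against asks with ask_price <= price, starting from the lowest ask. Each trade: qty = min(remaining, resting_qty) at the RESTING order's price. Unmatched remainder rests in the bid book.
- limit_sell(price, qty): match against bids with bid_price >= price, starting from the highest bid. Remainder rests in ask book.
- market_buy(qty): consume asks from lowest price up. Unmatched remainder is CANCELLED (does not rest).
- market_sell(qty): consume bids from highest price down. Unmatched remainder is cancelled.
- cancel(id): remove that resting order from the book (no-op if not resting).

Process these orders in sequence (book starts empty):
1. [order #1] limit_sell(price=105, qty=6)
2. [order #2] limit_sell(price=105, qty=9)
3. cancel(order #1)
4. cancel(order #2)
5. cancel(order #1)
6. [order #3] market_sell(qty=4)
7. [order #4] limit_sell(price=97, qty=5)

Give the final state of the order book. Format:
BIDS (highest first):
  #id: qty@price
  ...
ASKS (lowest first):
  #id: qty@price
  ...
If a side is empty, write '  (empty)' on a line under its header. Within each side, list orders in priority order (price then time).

After op 1 [order #1] limit_sell(price=105, qty=6): fills=none; bids=[-] asks=[#1:6@105]
After op 2 [order #2] limit_sell(price=105, qty=9): fills=none; bids=[-] asks=[#1:6@105 #2:9@105]
After op 3 cancel(order #1): fills=none; bids=[-] asks=[#2:9@105]
After op 4 cancel(order #2): fills=none; bids=[-] asks=[-]
After op 5 cancel(order #1): fills=none; bids=[-] asks=[-]
After op 6 [order #3] market_sell(qty=4): fills=none; bids=[-] asks=[-]
After op 7 [order #4] limit_sell(price=97, qty=5): fills=none; bids=[-] asks=[#4:5@97]

Answer: BIDS (highest first):
  (empty)
ASKS (lowest first):
  #4: 5@97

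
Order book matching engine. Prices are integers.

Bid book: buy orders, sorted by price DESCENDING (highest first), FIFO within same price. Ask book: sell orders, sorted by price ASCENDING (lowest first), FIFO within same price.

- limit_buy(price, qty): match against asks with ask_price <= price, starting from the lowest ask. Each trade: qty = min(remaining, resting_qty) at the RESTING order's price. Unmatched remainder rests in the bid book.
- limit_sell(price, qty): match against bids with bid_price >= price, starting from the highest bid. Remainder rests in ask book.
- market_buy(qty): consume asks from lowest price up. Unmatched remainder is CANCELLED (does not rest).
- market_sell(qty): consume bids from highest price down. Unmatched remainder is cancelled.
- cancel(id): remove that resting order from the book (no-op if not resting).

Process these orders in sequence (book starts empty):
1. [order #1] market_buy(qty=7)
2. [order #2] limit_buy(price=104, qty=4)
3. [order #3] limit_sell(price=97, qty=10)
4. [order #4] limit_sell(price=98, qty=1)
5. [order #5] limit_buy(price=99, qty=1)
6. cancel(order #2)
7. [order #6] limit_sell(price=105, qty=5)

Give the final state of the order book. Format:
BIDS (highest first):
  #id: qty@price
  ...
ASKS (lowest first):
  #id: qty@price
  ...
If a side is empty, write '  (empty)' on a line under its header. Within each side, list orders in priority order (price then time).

Answer: BIDS (highest first):
  (empty)
ASKS (lowest first):
  #3: 5@97
  #4: 1@98
  #6: 5@105

Derivation:
After op 1 [order #1] market_buy(qty=7): fills=none; bids=[-] asks=[-]
After op 2 [order #2] limit_buy(price=104, qty=4): fills=none; bids=[#2:4@104] asks=[-]
After op 3 [order #3] limit_sell(price=97, qty=10): fills=#2x#3:4@104; bids=[-] asks=[#3:6@97]
After op 4 [order #4] limit_sell(price=98, qty=1): fills=none; bids=[-] asks=[#3:6@97 #4:1@98]
After op 5 [order #5] limit_buy(price=99, qty=1): fills=#5x#3:1@97; bids=[-] asks=[#3:5@97 #4:1@98]
After op 6 cancel(order #2): fills=none; bids=[-] asks=[#3:5@97 #4:1@98]
After op 7 [order #6] limit_sell(price=105, qty=5): fills=none; bids=[-] asks=[#3:5@97 #4:1@98 #6:5@105]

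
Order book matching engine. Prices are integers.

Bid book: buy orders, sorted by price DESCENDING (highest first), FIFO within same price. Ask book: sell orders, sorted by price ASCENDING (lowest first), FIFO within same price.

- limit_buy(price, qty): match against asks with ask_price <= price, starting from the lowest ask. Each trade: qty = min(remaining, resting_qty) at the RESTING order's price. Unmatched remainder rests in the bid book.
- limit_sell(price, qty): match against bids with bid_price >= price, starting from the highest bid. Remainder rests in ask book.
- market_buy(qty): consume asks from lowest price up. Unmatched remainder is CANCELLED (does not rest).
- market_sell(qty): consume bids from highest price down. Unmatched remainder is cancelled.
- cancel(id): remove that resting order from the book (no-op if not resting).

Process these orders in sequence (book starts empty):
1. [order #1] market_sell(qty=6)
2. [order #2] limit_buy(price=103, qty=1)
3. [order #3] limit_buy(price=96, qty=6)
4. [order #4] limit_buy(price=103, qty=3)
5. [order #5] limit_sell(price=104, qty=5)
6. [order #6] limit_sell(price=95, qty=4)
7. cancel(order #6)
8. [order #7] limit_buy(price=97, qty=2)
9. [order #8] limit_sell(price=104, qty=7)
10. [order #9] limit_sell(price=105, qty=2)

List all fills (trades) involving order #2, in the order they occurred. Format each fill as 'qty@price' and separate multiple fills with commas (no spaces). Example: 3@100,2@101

Answer: 1@103

Derivation:
After op 1 [order #1] market_sell(qty=6): fills=none; bids=[-] asks=[-]
After op 2 [order #2] limit_buy(price=103, qty=1): fills=none; bids=[#2:1@103] asks=[-]
After op 3 [order #3] limit_buy(price=96, qty=6): fills=none; bids=[#2:1@103 #3:6@96] asks=[-]
After op 4 [order #4] limit_buy(price=103, qty=3): fills=none; bids=[#2:1@103 #4:3@103 #3:6@96] asks=[-]
After op 5 [order #5] limit_sell(price=104, qty=5): fills=none; bids=[#2:1@103 #4:3@103 #3:6@96] asks=[#5:5@104]
After op 6 [order #6] limit_sell(price=95, qty=4): fills=#2x#6:1@103 #4x#6:3@103; bids=[#3:6@96] asks=[#5:5@104]
After op 7 cancel(order #6): fills=none; bids=[#3:6@96] asks=[#5:5@104]
After op 8 [order #7] limit_buy(price=97, qty=2): fills=none; bids=[#7:2@97 #3:6@96] asks=[#5:5@104]
After op 9 [order #8] limit_sell(price=104, qty=7): fills=none; bids=[#7:2@97 #3:6@96] asks=[#5:5@104 #8:7@104]
After op 10 [order #9] limit_sell(price=105, qty=2): fills=none; bids=[#7:2@97 #3:6@96] asks=[#5:5@104 #8:7@104 #9:2@105]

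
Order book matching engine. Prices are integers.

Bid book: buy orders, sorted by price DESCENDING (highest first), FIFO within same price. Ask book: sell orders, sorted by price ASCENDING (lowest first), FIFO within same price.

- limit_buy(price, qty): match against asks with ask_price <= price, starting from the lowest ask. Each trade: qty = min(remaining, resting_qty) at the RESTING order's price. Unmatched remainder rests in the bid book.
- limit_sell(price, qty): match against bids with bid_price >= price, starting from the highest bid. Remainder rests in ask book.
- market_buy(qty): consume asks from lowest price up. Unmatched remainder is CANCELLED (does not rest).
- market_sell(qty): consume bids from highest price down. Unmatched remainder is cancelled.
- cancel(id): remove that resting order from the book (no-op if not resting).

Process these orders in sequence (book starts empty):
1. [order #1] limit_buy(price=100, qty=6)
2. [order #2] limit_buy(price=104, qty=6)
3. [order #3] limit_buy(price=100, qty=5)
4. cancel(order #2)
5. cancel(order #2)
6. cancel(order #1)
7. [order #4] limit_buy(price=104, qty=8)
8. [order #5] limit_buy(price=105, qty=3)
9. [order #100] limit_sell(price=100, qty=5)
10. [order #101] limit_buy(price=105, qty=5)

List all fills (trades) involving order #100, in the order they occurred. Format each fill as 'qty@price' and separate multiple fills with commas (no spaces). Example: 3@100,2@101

After op 1 [order #1] limit_buy(price=100, qty=6): fills=none; bids=[#1:6@100] asks=[-]
After op 2 [order #2] limit_buy(price=104, qty=6): fills=none; bids=[#2:6@104 #1:6@100] asks=[-]
After op 3 [order #3] limit_buy(price=100, qty=5): fills=none; bids=[#2:6@104 #1:6@100 #3:5@100] asks=[-]
After op 4 cancel(order #2): fills=none; bids=[#1:6@100 #3:5@100] asks=[-]
After op 5 cancel(order #2): fills=none; bids=[#1:6@100 #3:5@100] asks=[-]
After op 6 cancel(order #1): fills=none; bids=[#3:5@100] asks=[-]
After op 7 [order #4] limit_buy(price=104, qty=8): fills=none; bids=[#4:8@104 #3:5@100] asks=[-]
After op 8 [order #5] limit_buy(price=105, qty=3): fills=none; bids=[#5:3@105 #4:8@104 #3:5@100] asks=[-]
After op 9 [order #100] limit_sell(price=100, qty=5): fills=#5x#100:3@105 #4x#100:2@104; bids=[#4:6@104 #3:5@100] asks=[-]
After op 10 [order #101] limit_buy(price=105, qty=5): fills=none; bids=[#101:5@105 #4:6@104 #3:5@100] asks=[-]

Answer: 3@105,2@104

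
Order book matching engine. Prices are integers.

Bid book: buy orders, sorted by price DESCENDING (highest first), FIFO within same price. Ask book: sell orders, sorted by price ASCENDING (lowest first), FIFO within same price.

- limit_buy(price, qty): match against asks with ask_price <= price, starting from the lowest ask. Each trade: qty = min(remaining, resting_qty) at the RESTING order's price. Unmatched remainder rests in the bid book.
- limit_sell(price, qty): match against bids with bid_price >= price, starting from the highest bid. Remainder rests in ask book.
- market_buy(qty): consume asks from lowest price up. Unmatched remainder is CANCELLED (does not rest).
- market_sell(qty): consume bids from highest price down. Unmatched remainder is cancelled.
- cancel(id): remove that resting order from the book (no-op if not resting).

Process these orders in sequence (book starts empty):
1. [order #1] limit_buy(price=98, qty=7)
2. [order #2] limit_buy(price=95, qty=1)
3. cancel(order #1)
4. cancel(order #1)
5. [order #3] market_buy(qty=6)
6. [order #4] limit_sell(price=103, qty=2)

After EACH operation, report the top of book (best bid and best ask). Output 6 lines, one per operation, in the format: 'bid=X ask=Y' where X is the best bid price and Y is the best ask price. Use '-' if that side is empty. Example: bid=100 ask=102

After op 1 [order #1] limit_buy(price=98, qty=7): fills=none; bids=[#1:7@98] asks=[-]
After op 2 [order #2] limit_buy(price=95, qty=1): fills=none; bids=[#1:7@98 #2:1@95] asks=[-]
After op 3 cancel(order #1): fills=none; bids=[#2:1@95] asks=[-]
After op 4 cancel(order #1): fills=none; bids=[#2:1@95] asks=[-]
After op 5 [order #3] market_buy(qty=6): fills=none; bids=[#2:1@95] asks=[-]
After op 6 [order #4] limit_sell(price=103, qty=2): fills=none; bids=[#2:1@95] asks=[#4:2@103]

Answer: bid=98 ask=-
bid=98 ask=-
bid=95 ask=-
bid=95 ask=-
bid=95 ask=-
bid=95 ask=103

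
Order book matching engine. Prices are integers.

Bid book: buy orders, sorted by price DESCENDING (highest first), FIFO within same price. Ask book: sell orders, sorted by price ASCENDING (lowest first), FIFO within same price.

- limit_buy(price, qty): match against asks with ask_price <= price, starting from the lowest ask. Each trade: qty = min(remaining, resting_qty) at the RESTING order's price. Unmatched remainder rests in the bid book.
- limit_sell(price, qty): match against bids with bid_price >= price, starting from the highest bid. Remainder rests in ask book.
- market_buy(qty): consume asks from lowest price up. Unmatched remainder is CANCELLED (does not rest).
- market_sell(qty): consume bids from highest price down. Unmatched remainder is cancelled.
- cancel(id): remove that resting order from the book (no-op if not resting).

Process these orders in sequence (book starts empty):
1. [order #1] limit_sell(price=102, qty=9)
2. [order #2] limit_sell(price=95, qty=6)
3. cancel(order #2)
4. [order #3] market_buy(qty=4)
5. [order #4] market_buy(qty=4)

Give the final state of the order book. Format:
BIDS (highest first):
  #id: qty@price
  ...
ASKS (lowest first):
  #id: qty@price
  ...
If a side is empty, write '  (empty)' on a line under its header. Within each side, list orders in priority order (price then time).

After op 1 [order #1] limit_sell(price=102, qty=9): fills=none; bids=[-] asks=[#1:9@102]
After op 2 [order #2] limit_sell(price=95, qty=6): fills=none; bids=[-] asks=[#2:6@95 #1:9@102]
After op 3 cancel(order #2): fills=none; bids=[-] asks=[#1:9@102]
After op 4 [order #3] market_buy(qty=4): fills=#3x#1:4@102; bids=[-] asks=[#1:5@102]
After op 5 [order #4] market_buy(qty=4): fills=#4x#1:4@102; bids=[-] asks=[#1:1@102]

Answer: BIDS (highest first):
  (empty)
ASKS (lowest first):
  #1: 1@102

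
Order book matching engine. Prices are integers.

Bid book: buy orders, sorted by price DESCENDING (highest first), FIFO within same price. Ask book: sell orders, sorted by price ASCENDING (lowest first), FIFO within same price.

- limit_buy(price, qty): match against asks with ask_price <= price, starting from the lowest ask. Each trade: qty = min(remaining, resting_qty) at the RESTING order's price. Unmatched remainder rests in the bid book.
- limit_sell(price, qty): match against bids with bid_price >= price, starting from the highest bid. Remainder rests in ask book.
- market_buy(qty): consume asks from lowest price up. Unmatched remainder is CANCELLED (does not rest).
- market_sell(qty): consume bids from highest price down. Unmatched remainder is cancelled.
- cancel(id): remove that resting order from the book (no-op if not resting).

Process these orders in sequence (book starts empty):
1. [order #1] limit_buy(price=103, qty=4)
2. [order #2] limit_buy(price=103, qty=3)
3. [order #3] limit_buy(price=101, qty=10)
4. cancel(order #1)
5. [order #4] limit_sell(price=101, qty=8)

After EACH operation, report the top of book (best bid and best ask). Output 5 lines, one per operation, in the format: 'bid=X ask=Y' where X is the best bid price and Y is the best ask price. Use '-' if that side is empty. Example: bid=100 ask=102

After op 1 [order #1] limit_buy(price=103, qty=4): fills=none; bids=[#1:4@103] asks=[-]
After op 2 [order #2] limit_buy(price=103, qty=3): fills=none; bids=[#1:4@103 #2:3@103] asks=[-]
After op 3 [order #3] limit_buy(price=101, qty=10): fills=none; bids=[#1:4@103 #2:3@103 #3:10@101] asks=[-]
After op 4 cancel(order #1): fills=none; bids=[#2:3@103 #3:10@101] asks=[-]
After op 5 [order #4] limit_sell(price=101, qty=8): fills=#2x#4:3@103 #3x#4:5@101; bids=[#3:5@101] asks=[-]

Answer: bid=103 ask=-
bid=103 ask=-
bid=103 ask=-
bid=103 ask=-
bid=101 ask=-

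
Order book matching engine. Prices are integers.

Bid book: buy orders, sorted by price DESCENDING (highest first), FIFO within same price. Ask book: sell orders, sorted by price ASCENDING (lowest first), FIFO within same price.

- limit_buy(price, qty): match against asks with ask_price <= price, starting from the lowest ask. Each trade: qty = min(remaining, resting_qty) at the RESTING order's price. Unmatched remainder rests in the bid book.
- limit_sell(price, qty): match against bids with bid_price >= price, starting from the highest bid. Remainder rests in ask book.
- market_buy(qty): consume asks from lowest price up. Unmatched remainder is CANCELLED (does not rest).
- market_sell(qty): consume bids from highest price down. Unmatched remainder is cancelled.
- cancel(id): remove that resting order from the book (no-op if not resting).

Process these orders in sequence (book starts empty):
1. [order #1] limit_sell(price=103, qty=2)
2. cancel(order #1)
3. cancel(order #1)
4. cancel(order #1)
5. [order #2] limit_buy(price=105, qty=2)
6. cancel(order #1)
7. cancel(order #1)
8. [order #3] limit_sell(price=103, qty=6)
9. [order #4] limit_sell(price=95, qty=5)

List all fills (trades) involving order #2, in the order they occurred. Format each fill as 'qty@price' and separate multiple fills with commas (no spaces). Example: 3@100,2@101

After op 1 [order #1] limit_sell(price=103, qty=2): fills=none; bids=[-] asks=[#1:2@103]
After op 2 cancel(order #1): fills=none; bids=[-] asks=[-]
After op 3 cancel(order #1): fills=none; bids=[-] asks=[-]
After op 4 cancel(order #1): fills=none; bids=[-] asks=[-]
After op 5 [order #2] limit_buy(price=105, qty=2): fills=none; bids=[#2:2@105] asks=[-]
After op 6 cancel(order #1): fills=none; bids=[#2:2@105] asks=[-]
After op 7 cancel(order #1): fills=none; bids=[#2:2@105] asks=[-]
After op 8 [order #3] limit_sell(price=103, qty=6): fills=#2x#3:2@105; bids=[-] asks=[#3:4@103]
After op 9 [order #4] limit_sell(price=95, qty=5): fills=none; bids=[-] asks=[#4:5@95 #3:4@103]

Answer: 2@105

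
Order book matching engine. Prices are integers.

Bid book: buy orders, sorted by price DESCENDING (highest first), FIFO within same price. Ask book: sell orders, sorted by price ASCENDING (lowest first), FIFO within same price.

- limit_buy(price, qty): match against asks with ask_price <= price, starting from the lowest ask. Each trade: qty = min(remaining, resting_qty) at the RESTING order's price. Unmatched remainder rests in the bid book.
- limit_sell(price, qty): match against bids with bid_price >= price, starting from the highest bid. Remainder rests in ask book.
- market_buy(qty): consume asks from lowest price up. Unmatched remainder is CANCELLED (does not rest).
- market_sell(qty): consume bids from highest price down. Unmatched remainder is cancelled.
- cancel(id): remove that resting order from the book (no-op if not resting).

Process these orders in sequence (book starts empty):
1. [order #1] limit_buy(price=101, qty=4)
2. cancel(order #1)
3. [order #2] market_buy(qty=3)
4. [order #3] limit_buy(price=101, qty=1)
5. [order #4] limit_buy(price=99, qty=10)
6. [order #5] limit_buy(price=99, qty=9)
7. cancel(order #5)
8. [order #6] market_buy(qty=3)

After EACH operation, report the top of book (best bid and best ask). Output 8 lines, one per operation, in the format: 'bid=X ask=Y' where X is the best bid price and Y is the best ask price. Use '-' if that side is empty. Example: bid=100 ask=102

After op 1 [order #1] limit_buy(price=101, qty=4): fills=none; bids=[#1:4@101] asks=[-]
After op 2 cancel(order #1): fills=none; bids=[-] asks=[-]
After op 3 [order #2] market_buy(qty=3): fills=none; bids=[-] asks=[-]
After op 4 [order #3] limit_buy(price=101, qty=1): fills=none; bids=[#3:1@101] asks=[-]
After op 5 [order #4] limit_buy(price=99, qty=10): fills=none; bids=[#3:1@101 #4:10@99] asks=[-]
After op 6 [order #5] limit_buy(price=99, qty=9): fills=none; bids=[#3:1@101 #4:10@99 #5:9@99] asks=[-]
After op 7 cancel(order #5): fills=none; bids=[#3:1@101 #4:10@99] asks=[-]
After op 8 [order #6] market_buy(qty=3): fills=none; bids=[#3:1@101 #4:10@99] asks=[-]

Answer: bid=101 ask=-
bid=- ask=-
bid=- ask=-
bid=101 ask=-
bid=101 ask=-
bid=101 ask=-
bid=101 ask=-
bid=101 ask=-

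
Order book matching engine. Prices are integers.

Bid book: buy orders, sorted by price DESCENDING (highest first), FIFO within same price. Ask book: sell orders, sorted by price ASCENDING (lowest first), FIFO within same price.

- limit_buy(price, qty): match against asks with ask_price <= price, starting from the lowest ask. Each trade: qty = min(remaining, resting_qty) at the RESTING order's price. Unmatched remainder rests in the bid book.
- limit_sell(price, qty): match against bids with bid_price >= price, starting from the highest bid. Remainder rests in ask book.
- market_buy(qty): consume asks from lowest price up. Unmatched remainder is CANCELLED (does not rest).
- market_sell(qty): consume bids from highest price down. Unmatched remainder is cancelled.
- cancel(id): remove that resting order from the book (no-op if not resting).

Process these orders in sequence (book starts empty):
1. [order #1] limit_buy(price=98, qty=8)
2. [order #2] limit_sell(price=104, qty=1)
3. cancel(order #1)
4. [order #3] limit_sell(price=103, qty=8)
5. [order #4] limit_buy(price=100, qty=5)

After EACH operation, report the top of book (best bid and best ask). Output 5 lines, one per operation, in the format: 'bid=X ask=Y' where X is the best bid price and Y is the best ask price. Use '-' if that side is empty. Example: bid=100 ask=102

After op 1 [order #1] limit_buy(price=98, qty=8): fills=none; bids=[#1:8@98] asks=[-]
After op 2 [order #2] limit_sell(price=104, qty=1): fills=none; bids=[#1:8@98] asks=[#2:1@104]
After op 3 cancel(order #1): fills=none; bids=[-] asks=[#2:1@104]
After op 4 [order #3] limit_sell(price=103, qty=8): fills=none; bids=[-] asks=[#3:8@103 #2:1@104]
After op 5 [order #4] limit_buy(price=100, qty=5): fills=none; bids=[#4:5@100] asks=[#3:8@103 #2:1@104]

Answer: bid=98 ask=-
bid=98 ask=104
bid=- ask=104
bid=- ask=103
bid=100 ask=103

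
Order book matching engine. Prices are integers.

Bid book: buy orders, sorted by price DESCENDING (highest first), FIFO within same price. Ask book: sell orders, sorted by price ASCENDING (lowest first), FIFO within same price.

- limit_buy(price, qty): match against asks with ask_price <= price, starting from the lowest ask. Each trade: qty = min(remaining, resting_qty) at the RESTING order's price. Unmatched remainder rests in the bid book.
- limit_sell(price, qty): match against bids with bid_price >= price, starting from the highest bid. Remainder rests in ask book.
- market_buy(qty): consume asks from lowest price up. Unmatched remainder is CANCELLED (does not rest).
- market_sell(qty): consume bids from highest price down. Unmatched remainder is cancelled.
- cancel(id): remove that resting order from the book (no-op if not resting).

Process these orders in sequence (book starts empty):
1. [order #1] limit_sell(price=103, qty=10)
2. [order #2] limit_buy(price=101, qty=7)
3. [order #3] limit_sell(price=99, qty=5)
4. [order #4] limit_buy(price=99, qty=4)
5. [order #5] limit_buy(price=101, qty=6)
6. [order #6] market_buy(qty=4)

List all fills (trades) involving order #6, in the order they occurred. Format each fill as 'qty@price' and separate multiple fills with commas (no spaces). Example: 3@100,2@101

After op 1 [order #1] limit_sell(price=103, qty=10): fills=none; bids=[-] asks=[#1:10@103]
After op 2 [order #2] limit_buy(price=101, qty=7): fills=none; bids=[#2:7@101] asks=[#1:10@103]
After op 3 [order #3] limit_sell(price=99, qty=5): fills=#2x#3:5@101; bids=[#2:2@101] asks=[#1:10@103]
After op 4 [order #4] limit_buy(price=99, qty=4): fills=none; bids=[#2:2@101 #4:4@99] asks=[#1:10@103]
After op 5 [order #5] limit_buy(price=101, qty=6): fills=none; bids=[#2:2@101 #5:6@101 #4:4@99] asks=[#1:10@103]
After op 6 [order #6] market_buy(qty=4): fills=#6x#1:4@103; bids=[#2:2@101 #5:6@101 #4:4@99] asks=[#1:6@103]

Answer: 4@103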